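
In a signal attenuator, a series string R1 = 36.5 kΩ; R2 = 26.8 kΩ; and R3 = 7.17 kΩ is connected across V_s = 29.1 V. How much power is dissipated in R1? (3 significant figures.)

P ≈ 6.22 mW

The common current is I = 29.1/70.47 = 0.4129 mA.
P(R1) = I²·R1 = (0.4129)² × 36.5 = 6.224 mW.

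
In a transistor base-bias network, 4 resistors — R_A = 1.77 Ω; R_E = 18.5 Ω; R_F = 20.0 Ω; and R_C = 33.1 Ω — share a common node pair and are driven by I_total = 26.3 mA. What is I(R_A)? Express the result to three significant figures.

I ≈ 21.2 mA

Total conductance ΣG = 1/1.77 + 1/18.5 + 1/20.0 + 1/33.1 = 0.6992 (units of 1/Ω).
By the current-divider rule, I = I_total · G_k/ΣG = 26.3 × 0.8080 = 21.25 mA.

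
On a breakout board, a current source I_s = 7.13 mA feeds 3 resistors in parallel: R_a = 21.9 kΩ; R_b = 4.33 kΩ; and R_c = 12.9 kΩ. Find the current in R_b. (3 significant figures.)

I ≈ 4.65 mA

ΣG = 1/21.9 + 1/4.33 + 1/12.9 = 0.3541.
By the current-divider rule, I = I_s · G_k/ΣG = 7.13 × 0.6522 = 4.650 mA.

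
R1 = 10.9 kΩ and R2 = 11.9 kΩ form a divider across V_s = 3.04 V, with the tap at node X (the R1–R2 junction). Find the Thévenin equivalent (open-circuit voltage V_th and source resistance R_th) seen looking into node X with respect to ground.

V_th is the unloaded tap voltage: V_s · R2/(R1+R2) = 3.04 × 0.5219 = 1.587 V.
Looking into X with the source shorted: R_th = R1·R2/(R1+R2) = 10.90 × 11.9/22.80 = 5.689 kΩ.

V_th ≈ 1.59 V, R_th ≈ 5.69 kΩ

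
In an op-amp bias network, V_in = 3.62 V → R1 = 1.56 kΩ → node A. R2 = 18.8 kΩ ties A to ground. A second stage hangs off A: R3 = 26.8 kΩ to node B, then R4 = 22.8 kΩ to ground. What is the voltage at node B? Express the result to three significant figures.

V_B ≈ 1.49 V

The second stage (R3 + R4 = 49.60 kΩ) loads node A in parallel with R2.
Effective lower resistance at A: R2 ‖ 49.60 = 13.63 kΩ.
V_A = 3.62 × 13.63/(1.56 + 13.63) = 3.248 V.
Stage 2 is unloaded, so V_B = V_A · R4/(R3+R4) = 3.248 × 22.8/49.60 = 1.493 V.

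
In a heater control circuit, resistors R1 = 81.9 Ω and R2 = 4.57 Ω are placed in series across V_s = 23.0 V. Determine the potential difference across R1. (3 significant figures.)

V ≈ 21.8 V

ΣR = 81.9 + 4.57 = 86.47 Ω.
V = V_s · R/ΣR = 23.0 × 0.9471 = 21.78 V.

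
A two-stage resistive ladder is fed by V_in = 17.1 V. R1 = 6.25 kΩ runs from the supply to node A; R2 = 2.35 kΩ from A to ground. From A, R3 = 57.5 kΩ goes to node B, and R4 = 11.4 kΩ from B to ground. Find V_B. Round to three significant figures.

Node A sees R2 in parallel with the series input of stage 2, R3 + R4 = 68.90 kΩ.
R2 ‖ (R3+R4) = 2.272 kΩ.
First divider: V_A = V_in · 2.272/(6.25 + 2.272) = 4.560 V.
Then the unloaded second divider: V_B = V_A × R4/(R3+R4) = 4.560 × 0.1655 = 0.7544 V.

V_B ≈ 0.754 V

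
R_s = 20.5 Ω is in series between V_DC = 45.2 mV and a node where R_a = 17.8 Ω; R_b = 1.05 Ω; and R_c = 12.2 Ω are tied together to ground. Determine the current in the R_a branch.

I ≈ 0.109 mA

Equivalent of the parallel group: R_p = 0.9170 Ω.
V_A = 45.2 × 0.9170/21.42 = 1.935 mV.
I(R_a) = V_A / R_a = 1.935/17.8 = 0.1087 mA.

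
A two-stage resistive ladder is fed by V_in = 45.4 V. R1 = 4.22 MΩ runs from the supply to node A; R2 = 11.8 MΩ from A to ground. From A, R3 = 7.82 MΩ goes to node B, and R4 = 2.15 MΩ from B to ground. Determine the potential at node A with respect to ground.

Node A sees R2 in parallel with the series input of stage 2, R3 + R4 = 9.970 MΩ.
R2 ‖ (R3+R4) = 5.404 MΩ.
First divider: V_A = V_in · 5.404/(4.22 + 5.404) = 25.49 V.

V_A ≈ 25.5 V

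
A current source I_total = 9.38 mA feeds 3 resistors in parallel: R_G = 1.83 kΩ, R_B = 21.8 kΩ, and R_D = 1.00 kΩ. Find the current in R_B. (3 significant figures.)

ΣG = 1/1.83 + 1/21.8 + 1/1.00 = 1.592.
R_B takes the fraction G_k/ΣG = 0.04587/1.592 = 0.02881, so I = 9.38 × 0.02881 = 0.2702 mA.

I ≈ 0.270 mA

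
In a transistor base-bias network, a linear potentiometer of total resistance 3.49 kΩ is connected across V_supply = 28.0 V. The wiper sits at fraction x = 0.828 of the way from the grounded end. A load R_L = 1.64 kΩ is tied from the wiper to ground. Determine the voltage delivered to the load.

V_out ≈ 17.8 V

The pot divides into 0.6003 kΩ above the wiper and 2.890 kΩ below.
Lower segment in parallel with the load: 2.890 ‖ 1.64 = 1.046 kΩ.
Loaded-divider output: V_out = 28.0 × 0.6354 = 17.79 V.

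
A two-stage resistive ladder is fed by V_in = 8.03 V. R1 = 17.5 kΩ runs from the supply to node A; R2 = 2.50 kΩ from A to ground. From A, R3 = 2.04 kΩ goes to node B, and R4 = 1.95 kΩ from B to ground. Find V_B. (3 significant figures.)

V_B ≈ 0.317 V

Node A sees R2 in parallel with the series input of stage 2, R3 + R4 = 3.990 kΩ.
R2 ‖ (R3+R4) = 1.537 kΩ.
First divider: V_A = V_in · 1.537/(17.5 + 1.537) = 0.6483 V.
V_B = V_A × 0.4887 = 0.3168 V.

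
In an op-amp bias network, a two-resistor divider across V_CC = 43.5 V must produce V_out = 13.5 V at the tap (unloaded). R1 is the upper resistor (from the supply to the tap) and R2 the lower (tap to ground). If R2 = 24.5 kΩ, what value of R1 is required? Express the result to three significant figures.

The divider ratio is R2/(R1+R2) = 13.5/43.5 = 0.3103.
So R1 = R2 · (V_CC/V_out − 1) = 24.5 × (43.5/13.5 − 1) = 24.5 × 2.222 = 54.44 kΩ.

R1 ≈ 54.4 kΩ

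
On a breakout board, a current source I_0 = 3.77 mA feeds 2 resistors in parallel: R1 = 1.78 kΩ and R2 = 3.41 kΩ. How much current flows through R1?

I ≈ 2.48 mA

Two-branch current divider: I_k = I_0 · R_other/(R_1 + R_2).
I(R1) = 3.77 × 3.41/(1.78 + 3.41) = 3.77 × 0.6570 = 2.477 mA.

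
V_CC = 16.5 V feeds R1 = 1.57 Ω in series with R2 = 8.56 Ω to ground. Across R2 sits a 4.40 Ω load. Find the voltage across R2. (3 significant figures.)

V_out ≈ 10.7 V

First combine the lower leg with the load: R2 ‖ R_L = 2.906 Ω.
Voltage divider with the loaded lower leg: V_out = 16.5 × 2.906/(1.57 + 2.906) = 16.5 × 0.6493 = 10.71 V.
(Unloaded it would be 13.9 V; the load pulls it down.)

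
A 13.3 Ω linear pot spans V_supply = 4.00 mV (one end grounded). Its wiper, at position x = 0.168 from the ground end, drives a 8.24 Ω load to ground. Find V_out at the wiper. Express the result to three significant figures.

Lower segment x·R_p = 2.234 Ω; upper segment (1−x)·R_p = 11.07 Ω.
R_L loads the lower segment: effective lower R = 1.758 Ω.
Then V_out = V_supply · 1.758/(11.07 + 1.758) = 0.5483 mV.

V_out ≈ 0.548 mV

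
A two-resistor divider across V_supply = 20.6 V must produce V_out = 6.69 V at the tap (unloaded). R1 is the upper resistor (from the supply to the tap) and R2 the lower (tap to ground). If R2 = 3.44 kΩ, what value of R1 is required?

R1 ≈ 7.15 kΩ

V_out/V_supply = R2/(R1+R2) = 0.3248.
So R1 = R2 · (V_supply/V_out − 1) = 3.44 × (20.6/6.69 − 1) = 3.44 × 2.079 = 7.153 kΩ.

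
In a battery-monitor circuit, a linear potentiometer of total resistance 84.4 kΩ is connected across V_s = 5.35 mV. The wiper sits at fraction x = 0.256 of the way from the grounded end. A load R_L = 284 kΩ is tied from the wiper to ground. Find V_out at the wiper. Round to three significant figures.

V_out ≈ 1.30 mV

Lower segment x·R_p = 21.61 kΩ; upper segment (1−x)·R_p = 62.79 kΩ.
(x·R_p) ‖ R_L = 20.08 kΩ.
Then V_out = V_s · 20.08/(62.79 + 20.08) = 1.296 mV.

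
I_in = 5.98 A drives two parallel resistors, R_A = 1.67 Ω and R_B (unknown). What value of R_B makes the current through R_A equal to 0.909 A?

The fraction through R_A equals R_B/(R_A+R_B).
With f = 0.1520, R_B = R_A · f/(1−f) = 1.67 × 0.1793 = 0.2994 Ω.

R_B ≈ 0.299 Ω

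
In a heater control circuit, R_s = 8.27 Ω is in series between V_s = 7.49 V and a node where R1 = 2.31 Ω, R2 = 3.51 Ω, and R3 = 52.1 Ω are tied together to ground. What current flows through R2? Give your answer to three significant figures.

I ≈ 0.301 A

Equivalent of the parallel group: R_p = 1.357 Ω.
V_A = 7.49 × 1.357/9.627 = 1.056 V.
Branch current I = V_A/R2 = 1.056/3.51 = 0.3008 A.
(Equivalently: I_total = 0.7780 A, then current-divider fraction G_k/ΣG = 0.3866.)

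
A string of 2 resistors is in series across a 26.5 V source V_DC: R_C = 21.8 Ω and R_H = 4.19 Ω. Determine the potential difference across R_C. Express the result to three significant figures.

V ≈ 22.2 V

Total series resistance ΣR = 21.8 + 4.19 = 25.99 Ω.
V = V_DC · R/ΣR = 26.5 × 0.8388 = 22.23 V.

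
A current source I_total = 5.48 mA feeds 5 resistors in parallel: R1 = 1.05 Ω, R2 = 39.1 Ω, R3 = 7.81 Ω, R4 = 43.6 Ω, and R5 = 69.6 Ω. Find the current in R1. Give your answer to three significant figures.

Total conductance ΣG = 1/1.05 + 1/39.1 + 1/7.81 + 1/43.6 + 1/69.6 = 1.143 (units of 1/Ω).
Current divider: I(R1) = I_total · G_k/ΣG = 5.48 × (0.9524/1.143) = 5.48 × 0.8330 = 4.565 mA.

I ≈ 4.56 mA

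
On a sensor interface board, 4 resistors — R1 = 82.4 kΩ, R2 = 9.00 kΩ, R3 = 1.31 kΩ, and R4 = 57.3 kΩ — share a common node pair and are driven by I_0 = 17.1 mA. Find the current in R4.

I ≈ 0.330 mA

Total conductance ΣG = 1/82.4 + 1/9.00 + 1/1.31 + 1/57.3 = 0.9041 (units of 1/kΩ).
R4 takes the fraction G_k/ΣG = 0.01745/0.9041 = 0.01930, so I = 17.1 × 0.01930 = 0.3301 mA.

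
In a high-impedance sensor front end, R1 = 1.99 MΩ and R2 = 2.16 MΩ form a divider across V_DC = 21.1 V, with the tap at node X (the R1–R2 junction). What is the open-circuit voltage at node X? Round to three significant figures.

V_th ≈ 11.0 V

Open-circuit (no load on X): V_th = V_DC · R2/(R1 + R2) = 21.1 × 2.16/(1.990 + 2.16) = 10.98 V.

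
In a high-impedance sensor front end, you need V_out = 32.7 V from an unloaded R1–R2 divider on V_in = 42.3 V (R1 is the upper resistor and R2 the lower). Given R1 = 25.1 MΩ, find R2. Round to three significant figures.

V_out/V_in = R2/(R1+R2) = 0.7730.
Rearranging, R2 = R1·k/(1−k) = 25.1 × 3.406 = 85.50 MΩ.

R2 ≈ 85.5 MΩ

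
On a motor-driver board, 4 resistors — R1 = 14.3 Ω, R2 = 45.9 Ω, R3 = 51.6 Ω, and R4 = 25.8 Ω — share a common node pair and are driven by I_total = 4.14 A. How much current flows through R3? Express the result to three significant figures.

Total conductance ΣG = 1/14.3 + 1/45.9 + 1/51.6 + 1/25.8 = 0.1499 (units of 1/Ω).
R3 takes the fraction G_k/ΣG = 0.01938/0.1499 = 0.1293, so I = 4.14 × 0.1293 = 0.5354 A.

I ≈ 0.535 A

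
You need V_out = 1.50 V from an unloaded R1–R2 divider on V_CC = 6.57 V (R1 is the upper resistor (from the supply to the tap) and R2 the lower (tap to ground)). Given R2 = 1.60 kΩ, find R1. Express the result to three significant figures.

R1 ≈ 5.41 kΩ

Required fraction k = V_out/V_CC = 0.2283.
So R1 = R2 · (V_CC/V_out − 1) = 1.60 × (6.57/1.50 − 1) = 1.60 × 3.380 = 5.408 kΩ.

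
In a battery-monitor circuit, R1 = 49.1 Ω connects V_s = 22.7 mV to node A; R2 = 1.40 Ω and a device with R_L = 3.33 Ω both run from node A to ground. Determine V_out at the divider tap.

First combine the lower leg with the load: R2 ‖ R_L = 0.9856 Ω.
Now apply the divider: V_out = 22.7 × 0.01968 = 0.4467 mV.

V_out ≈ 0.447 mV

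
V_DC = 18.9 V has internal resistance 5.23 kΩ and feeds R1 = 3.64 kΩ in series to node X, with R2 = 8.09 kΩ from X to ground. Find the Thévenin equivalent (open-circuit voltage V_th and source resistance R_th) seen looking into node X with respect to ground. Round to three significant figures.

V_th ≈ 9.02 V, R_th ≈ 4.23 kΩ

R1' = 5.23 + 3.64 = 8.870 kΩ (source resistance + R1).
Open-circuit (no load on X): V_th = V_DC · R2/(R1' + R2) = 18.9 × 8.09/(8.870 + 8.09) = 9.015 V.
With V_DC suppressed (replaced by a short), R_th = R1' ‖ R2 = (8.870 × 8.09)/(8.870 + 8.09) = 4.231 kΩ.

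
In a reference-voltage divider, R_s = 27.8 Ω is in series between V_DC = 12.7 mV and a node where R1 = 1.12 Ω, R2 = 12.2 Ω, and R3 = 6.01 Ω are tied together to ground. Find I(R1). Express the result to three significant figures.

Equivalent of the parallel group: R_p = 0.8763 Ω.
V_A = 12.7 × 0.8763/28.68 = 0.3881 mV.
I(R1) = V_A / R1 = 0.3881/1.12 = 0.3465 mA.
(Check via current divider: I_total = 0.4429 mA; share G_k/ΣG = 0.7824 → same result.)

I ≈ 0.346 mA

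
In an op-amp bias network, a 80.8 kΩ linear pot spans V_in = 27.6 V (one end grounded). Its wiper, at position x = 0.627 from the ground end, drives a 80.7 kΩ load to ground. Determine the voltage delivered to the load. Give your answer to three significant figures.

V_out ≈ 14.0 V

Lower segment x·R_p = 50.66 kΩ; upper segment (1−x)·R_p = 30.14 kΩ.
Lower segment in parallel with the load: 50.66 ‖ 80.7 = 31.12 kΩ.
Then V_out = V_in · 31.12/(30.14 + 31.12) = 14.02 V.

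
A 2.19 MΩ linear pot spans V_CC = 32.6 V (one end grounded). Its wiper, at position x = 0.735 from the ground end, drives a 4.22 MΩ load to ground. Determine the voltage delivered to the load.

The pot divides into 0.5804 MΩ above the wiper and 1.610 MΩ below.
(x·R_p) ‖ R_L = 1.165 MΩ.
V_out = 32.6 × 1.165/(0.5804 + 1.165) = 21.76 V.

V_out ≈ 21.8 V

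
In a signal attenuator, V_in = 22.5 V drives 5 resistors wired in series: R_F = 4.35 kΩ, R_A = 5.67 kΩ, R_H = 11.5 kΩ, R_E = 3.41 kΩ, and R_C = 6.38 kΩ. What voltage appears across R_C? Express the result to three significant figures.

V ≈ 4.58 V

ΣR = 4.35 + 5.67 + 11.5 + 3.41 + 6.38 = 31.31 kΩ.
By the voltage-divider rule, V = 22.5 × 6.380/31.31 = 4.585 V.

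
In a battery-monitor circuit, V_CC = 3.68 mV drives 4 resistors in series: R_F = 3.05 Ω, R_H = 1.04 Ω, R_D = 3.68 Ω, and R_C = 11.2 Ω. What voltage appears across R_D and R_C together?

V ≈ 2.89 mV

Total series resistance ΣR = 3.05 + 1.04 + 3.68 + 11.2 = 18.97 Ω.
R_{R_D..R_C} = 3.68 + 11.2 = 14.88 Ω.
V = V_CC · R/ΣR = 3.68 × 0.7844 = 2.887 mV.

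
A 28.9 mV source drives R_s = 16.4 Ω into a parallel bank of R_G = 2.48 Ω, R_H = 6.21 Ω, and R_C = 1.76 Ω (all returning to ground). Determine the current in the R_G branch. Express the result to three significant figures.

Parallel bank: R_p = 1/(1/2.48 + 1/6.21 + 1/1.76) = 0.8831 Ω.
V_A by voltage divider: V_A = 28.9 × 0.8831/(16.4 + 0.8831) = 1.477 mV.
I(R_G) = V_A / R_G = 1.477/2.48 = 0.5954 mA.
(Equivalently: I_total = 1.672 mA, then current-divider fraction G_k/ΣG = 0.3561.)

I ≈ 0.595 mA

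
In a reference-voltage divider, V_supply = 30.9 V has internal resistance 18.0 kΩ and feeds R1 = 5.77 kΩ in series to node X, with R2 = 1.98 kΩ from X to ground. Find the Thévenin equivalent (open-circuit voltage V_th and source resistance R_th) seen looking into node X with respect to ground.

R1' = 18.0 + 5.77 = 23.77 kΩ (source resistance + R1).
With X open, the divider is unloaded: V_th = 30.9 × 1.98/25.75 = 2.376 V.
Looking into X with the source shorted: R_th = R1'·R2/(R1'+R2) = 23.77 × 1.98/25.75 = 1.828 kΩ.

V_th ≈ 2.38 V, R_th ≈ 1.83 kΩ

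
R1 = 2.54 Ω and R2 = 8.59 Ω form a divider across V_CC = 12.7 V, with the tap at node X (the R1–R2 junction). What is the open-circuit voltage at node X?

V_th is the unloaded tap voltage: V_CC · R2/(R1+R2) = 12.7 × 0.7718 = 9.802 V.

V_th ≈ 9.80 V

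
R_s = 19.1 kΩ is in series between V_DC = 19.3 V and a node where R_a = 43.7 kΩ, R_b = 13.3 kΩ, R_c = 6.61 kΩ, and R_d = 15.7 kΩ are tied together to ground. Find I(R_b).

I ≈ 0.208 mA

Equivalent of the parallel group: R_p = 3.194 kΩ.
V_A = 19.3 × 3.194/22.29 = 2.765 V.
Branch current I = V_A/R_b = 2.765/13.3 = 0.2079 mA.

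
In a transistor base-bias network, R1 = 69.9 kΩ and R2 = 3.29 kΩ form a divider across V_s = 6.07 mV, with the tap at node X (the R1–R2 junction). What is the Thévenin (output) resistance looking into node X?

R_th ≈ 3.14 kΩ

Looking into X with the source shorted: R_th = R1·R2/(R1+R2) = 69.90 × 3.29/73.19 = 3.142 kΩ.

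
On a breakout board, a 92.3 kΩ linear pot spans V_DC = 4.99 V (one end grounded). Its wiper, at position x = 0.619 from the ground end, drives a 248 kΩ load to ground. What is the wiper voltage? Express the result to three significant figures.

Split the track: R_lower = x·R_p = 57.13 kΩ, R_upper = (1−x)·R_p = 35.17 kΩ.
Lower segment in parallel with the load: 57.13 ‖ 248 = 46.44 kΩ.
Then V_out = V_DC · 46.44/(35.17 + 46.44) = 2.840 V.
(Unloaded: V_out = x·V_DC = 3.09 V.)

V_out ≈ 2.84 V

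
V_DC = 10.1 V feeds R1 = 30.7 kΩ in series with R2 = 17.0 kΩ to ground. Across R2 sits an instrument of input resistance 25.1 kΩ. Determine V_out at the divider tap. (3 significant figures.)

V_out ≈ 2.51 V

The load sits in parallel with R2, giving an effective lower resistance R2' = R2·R_L/(R2+R_L) = 10.14 kΩ.
Voltage divider with the loaded lower leg: V_out = 10.1 × 10.14/(30.7 + 10.14) = 10.1 × 0.2482 = 2.507 V.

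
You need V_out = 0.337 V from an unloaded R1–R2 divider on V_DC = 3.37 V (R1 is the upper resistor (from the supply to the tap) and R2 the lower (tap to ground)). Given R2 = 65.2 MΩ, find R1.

Required fraction k = V_out/V_DC = 0.1000.
Rearranging, R1 = R2·(1−k)/k = 65.2 × 9.000 = 586.8 MΩ.

R1 ≈ 587 MΩ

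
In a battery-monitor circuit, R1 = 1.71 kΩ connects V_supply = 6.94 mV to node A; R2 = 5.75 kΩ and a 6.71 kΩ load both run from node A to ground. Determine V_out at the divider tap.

V_out ≈ 4.47 mV

First combine the lower leg with the load: R2 ‖ R_L = 3.097 kΩ.
Voltage divider with the loaded lower leg: V_out = 6.94 × 3.097/(1.71 + 3.097) = 6.94 × 0.6442 = 4.471 mV.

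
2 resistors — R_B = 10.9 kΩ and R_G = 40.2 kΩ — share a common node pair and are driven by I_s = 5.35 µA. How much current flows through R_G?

I ≈ 1.14 µA

For two parallel branches, I_k = I_s · (other R)/(sum of R).
I(R_G) = 5.35 × 10.9/(10.9 + 40.2) = 5.35 × 0.2133 = 1.141 µA.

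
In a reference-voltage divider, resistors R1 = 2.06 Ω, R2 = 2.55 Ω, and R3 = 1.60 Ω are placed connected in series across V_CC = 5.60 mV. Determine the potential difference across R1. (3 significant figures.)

V ≈ 1.86 mV

ΣR = 2.06 + 2.55 + 1.60 = 6.210 Ω.
By the voltage-divider rule, V = 5.60 × 2.060/6.210 = 1.858 mV.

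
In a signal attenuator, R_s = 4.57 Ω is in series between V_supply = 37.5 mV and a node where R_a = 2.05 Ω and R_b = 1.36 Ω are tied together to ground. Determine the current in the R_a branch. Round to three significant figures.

Combine the parallel branches: R_p = (1/2.05 + 1/1.36)⁻¹ = 0.8176 Ω.
V_A = 37.5 × 0.8176/5.388 = 5.691 mV.
Branch current I = V_A/R_a = 5.691/2.05 = 2.776 mA.

I ≈ 2.78 mA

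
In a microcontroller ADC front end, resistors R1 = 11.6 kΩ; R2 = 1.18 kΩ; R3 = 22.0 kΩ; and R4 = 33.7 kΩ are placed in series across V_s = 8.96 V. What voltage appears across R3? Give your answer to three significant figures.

V ≈ 2.88 V

ΣR = 11.6 + 1.18 + 22.0 + 33.7 = 68.48 kΩ.
Voltage divider: V = V_s · (22.00 / 68.48) = 8.96 × 0.3213 = 2.879 V.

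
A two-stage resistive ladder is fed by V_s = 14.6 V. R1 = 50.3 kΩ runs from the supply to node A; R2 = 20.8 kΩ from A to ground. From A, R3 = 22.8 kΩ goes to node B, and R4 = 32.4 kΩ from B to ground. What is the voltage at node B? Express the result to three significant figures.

Looking into the second stage from A: R3 + R4 = 55.20 kΩ appears in parallel with R2.
R2 ‖ (R3+R4) = 15.11 kΩ.
First divider: V_A = V_s · 15.11/(50.3 + 15.11) = 3.372 V.
Then the unloaded second divider: V_B = V_A × R4/(R3+R4) = 3.372 × 0.5870 = 1.979 V.

V_B ≈ 1.98 V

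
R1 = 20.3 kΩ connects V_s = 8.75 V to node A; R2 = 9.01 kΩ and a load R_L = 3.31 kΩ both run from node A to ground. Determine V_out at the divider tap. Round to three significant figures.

First combine the lower leg with the load: R2 ‖ R_L = 2.421 kΩ.
Now apply the divider: V_out = 8.75 × 0.1065 = 0.9322 V.
(Unloaded it would be 2.69 V; the load pulls it down.)

V_out ≈ 0.932 V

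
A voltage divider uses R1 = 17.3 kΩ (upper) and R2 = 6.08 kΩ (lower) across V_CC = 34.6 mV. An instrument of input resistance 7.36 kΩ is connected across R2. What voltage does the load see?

R2 ‖ R_L = (6.08 × 7.36)/(6.08 + 7.36) = 3.330 kΩ.
Voltage divider with the loaded lower leg: V_out = 34.6 × 3.330/(17.3 + 3.330) = 34.6 × 0.1614 = 5.584 mV.

V_out ≈ 5.58 mV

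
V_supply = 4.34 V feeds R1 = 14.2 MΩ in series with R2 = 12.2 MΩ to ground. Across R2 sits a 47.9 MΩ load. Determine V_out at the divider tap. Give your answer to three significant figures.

R2 ‖ R_L = (12.2 × 47.9)/(12.2 + 47.9) = 9.723 MΩ.
Now apply the divider: V_out = 4.34 × 0.4064 = 1.764 V.
(Unloaded it would be 2.01 V; the load pulls it down.)

V_out ≈ 1.76 V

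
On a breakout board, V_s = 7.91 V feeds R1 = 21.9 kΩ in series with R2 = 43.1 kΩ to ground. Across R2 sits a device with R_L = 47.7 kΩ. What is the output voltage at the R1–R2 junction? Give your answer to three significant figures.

R2 ‖ R_L = (43.1 × 47.7)/(43.1 + 47.7) = 22.64 kΩ.
Voltage divider with the loaded lower leg: V_out = 7.91 × 22.64/(21.9 + 22.64) = 7.91 × 0.5083 = 4.021 V.
(Unloaded it would be 5.24 V; the load pulls it down.)

V_out ≈ 4.02 V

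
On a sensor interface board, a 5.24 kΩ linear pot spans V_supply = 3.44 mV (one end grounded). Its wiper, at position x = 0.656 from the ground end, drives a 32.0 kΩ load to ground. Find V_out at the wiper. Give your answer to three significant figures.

Lower segment x·R_p = 3.437 kΩ; upper segment (1−x)·R_p = 1.803 kΩ.
Lower segment in parallel with the load: 3.437 ‖ 32.0 = 3.104 kΩ.
Then V_out = V_supply · 3.104/(1.803 + 3.104) = 2.176 mV.
(Unloaded: V_out = x·V_supply = 2.26 mV.)

V_out ≈ 2.18 mV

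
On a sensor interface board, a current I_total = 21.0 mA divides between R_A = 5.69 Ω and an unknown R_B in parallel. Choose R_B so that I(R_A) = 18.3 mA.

R_B ≈ 38.6 Ω

The fraction through R_A equals R_B/(R_A+R_B).
With f = 0.8714, R_B = R_A · f/(1−f) = 5.69 × 6.778 = 38.57 Ω.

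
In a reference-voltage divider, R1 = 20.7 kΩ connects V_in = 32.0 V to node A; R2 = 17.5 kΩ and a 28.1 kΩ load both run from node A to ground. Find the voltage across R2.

First combine the lower leg with the load: R2 ‖ R_L = 10.78 kΩ.
Voltage divider with the loaded lower leg: V_out = 32.0 × 10.78/(20.7 + 10.78) = 32.0 × 0.3425 = 10.96 V.

V_out ≈ 11.0 V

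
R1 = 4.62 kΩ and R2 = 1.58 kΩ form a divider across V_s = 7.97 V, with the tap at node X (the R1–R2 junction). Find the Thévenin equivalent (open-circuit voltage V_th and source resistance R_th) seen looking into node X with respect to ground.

V_th ≈ 2.03 V, R_th ≈ 1.18 kΩ

With X open, the divider is unloaded: V_th = 7.97 × 1.58/6.200 = 2.031 V.
With V_s suppressed (replaced by a short), R_th = R1 ‖ R2 = (4.620 × 1.58)/(4.620 + 1.58) = 1.177 kΩ.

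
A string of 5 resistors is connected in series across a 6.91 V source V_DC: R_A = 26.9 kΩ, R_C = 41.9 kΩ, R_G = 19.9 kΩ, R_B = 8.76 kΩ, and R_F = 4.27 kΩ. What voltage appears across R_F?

V ≈ 0.290 V

ΣR = 26.9 + 41.9 + 19.9 + 8.76 + 4.27 = 101.7 kΩ.
V = V_DC · R/ΣR = 6.91 × 0.04197 = 0.2900 V.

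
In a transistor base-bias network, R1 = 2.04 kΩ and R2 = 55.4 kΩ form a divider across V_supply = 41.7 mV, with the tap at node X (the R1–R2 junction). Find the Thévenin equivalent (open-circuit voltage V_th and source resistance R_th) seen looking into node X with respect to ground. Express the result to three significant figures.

V_th ≈ 40.2 mV, R_th ≈ 1.97 kΩ

V_th is the unloaded tap voltage: V_supply · R2/(R1+R2) = 41.7 × 0.9645 = 40.22 mV.
Looking into X with the source shorted: R_th = R1·R2/(R1+R2) = 2.040 × 55.4/57.44 = 1.968 kΩ.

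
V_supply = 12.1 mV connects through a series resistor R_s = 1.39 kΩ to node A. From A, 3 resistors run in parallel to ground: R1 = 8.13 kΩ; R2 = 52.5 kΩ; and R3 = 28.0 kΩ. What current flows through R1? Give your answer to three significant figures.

I ≈ 1.19 µA

Parallel bank: R_p = 1/(1/8.13 + 1/52.5 + 1/28.0) = 5.625 kΩ.
Node voltage V_A = V_supply · R_p/(R_s + R_p) = 12.1 × 0.8019 = 9.703 mV.
Branch current I = V_A/R1 = 9.703/8.13 = 1.193 µA.
(Check via current divider: I_total = 1.725 µA; share G_k/ΣG = 0.6919 → same result.)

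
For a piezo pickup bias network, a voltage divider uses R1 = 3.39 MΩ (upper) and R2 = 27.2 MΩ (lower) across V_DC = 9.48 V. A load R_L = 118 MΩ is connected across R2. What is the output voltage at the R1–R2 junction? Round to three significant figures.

First combine the lower leg with the load: R2 ‖ R_L = 22.10 MΩ.
Now apply the divider: V_out = 9.48 × 0.8670 = 8.219 V.

V_out ≈ 8.22 V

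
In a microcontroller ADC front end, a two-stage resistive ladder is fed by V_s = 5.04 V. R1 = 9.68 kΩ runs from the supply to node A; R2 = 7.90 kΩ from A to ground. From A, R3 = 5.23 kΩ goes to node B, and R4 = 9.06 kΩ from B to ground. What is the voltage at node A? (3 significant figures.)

Node A sees R2 in parallel with the series input of stage 2, R3 + R4 = 14.29 kΩ.
R2 ‖ (R3+R4) = 5.087 kΩ.
First divider: V_A = V_s · 5.087/(9.68 + 5.087) = 1.736 V.

V_A ≈ 1.74 V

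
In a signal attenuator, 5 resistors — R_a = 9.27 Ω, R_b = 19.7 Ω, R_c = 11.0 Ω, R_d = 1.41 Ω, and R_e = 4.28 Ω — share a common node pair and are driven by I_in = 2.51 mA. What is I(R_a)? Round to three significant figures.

ΣG = 1/9.27 + 1/19.7 + 1/11.0 + 1/1.41 + 1/4.28 = 1.192.
Current divider: I(R_a) = I_in · G_k/ΣG = 2.51 × (0.1079/1.192) = 2.51 × 0.09047 = 0.2271 mA.

I ≈ 0.227 mA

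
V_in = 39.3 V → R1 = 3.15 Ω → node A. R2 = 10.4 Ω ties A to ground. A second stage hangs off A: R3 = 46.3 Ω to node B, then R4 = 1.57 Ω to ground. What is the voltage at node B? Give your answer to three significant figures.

Node A sees R2 in parallel with the series input of stage 2, R3 + R4 = 47.87 Ω.
R2 ‖ (R3+R4) = 8.544 Ω.
So V_A = 39.3 × 0.7306 = 28.71 V.
V_B = V_A × 0.03280 = 0.9417 V.

V_B ≈ 0.942 V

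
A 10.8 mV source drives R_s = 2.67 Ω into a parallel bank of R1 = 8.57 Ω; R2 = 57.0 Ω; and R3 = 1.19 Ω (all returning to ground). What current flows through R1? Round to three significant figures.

I ≈ 0.350 mA

Equivalent of the parallel group: R_p = 1.026 Ω.
V_A = 10.8 × 1.026/3.696 = 2.998 mV.
I(R1) = V_A / R1 = 2.998/8.57 = 0.3499 mA.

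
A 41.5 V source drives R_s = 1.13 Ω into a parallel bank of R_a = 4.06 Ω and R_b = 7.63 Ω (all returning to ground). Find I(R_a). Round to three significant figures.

Equivalent of the parallel group: R_p = 2.650 Ω.
V_A by voltage divider: V_A = 41.5 × 2.650/(1.13 + 2.650) = 29.09 V.
I(R_a) = V_A / R_a = 29.09/4.06 = 7.166 A.

I ≈ 7.17 A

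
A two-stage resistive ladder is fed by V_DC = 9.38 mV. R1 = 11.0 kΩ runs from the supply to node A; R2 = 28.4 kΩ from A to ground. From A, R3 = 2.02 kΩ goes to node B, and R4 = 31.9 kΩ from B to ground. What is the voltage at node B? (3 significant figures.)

The second stage (R3 + R4 = 33.92 kΩ) loads node A in parallel with R2.
Effective lower resistance at A: R2 ‖ 33.92 = 15.46 kΩ.
First divider: V_A = V_DC · 15.46/(11.0 + 15.46) = 5.480 mV.
Then the unloaded second divider: V_B = V_A × R4/(R3+R4) = 5.480 × 0.9404 = 5.154 mV.

V_B ≈ 5.15 mV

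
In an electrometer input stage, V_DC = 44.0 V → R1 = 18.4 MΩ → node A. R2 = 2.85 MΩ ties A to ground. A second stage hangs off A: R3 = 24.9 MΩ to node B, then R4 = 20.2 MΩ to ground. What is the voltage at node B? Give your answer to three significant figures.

V_B ≈ 2.51 V

Node A sees R2 in parallel with the series input of stage 2, R3 + R4 = 45.10 MΩ.
Effective lower resistance at A: R2 ‖ 45.10 = 2.681 MΩ.
So V_A = 44.0 × 0.1272 = 5.595 V.
Then the unloaded second divider: V_B = V_A × R4/(R3+R4) = 5.595 × 0.4479 = 2.506 V.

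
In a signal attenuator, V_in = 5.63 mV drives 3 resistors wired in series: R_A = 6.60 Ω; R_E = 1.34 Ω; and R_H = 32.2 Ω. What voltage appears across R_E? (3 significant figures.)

V ≈ 0.188 mV

ΣR = 6.60 + 1.34 + 32.2 = 40.14 Ω.
Voltage divider: V = V_in · (1.340 / 40.14) = 5.63 × 0.03338 = 0.1879 mV.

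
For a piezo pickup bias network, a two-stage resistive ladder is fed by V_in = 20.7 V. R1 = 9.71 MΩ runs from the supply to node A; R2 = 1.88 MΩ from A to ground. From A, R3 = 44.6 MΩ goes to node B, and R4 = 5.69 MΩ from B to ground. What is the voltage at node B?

V_B ≈ 0.368 V

The second stage (R3 + R4 = 50.29 MΩ) loads node A in parallel with R2.
R2 ‖ (R3+R4) = 1.812 MΩ.
V_A = 20.7 × 1.812/(9.71 + 1.812) = 3.256 V.
Stage 2 is unloaded, so V_B = V_A · R4/(R3+R4) = 3.256 × 5.69/50.29 = 0.3684 V.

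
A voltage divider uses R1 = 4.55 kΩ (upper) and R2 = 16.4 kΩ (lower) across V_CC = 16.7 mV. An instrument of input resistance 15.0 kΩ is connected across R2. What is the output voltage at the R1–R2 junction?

V_out ≈ 10.6 mV

R2 ‖ R_L = (16.4 × 15.0)/(16.4 + 15.0) = 7.834 kΩ.
Voltage divider with the loaded lower leg: V_out = 16.7 × 7.834/(4.55 + 7.834) = 16.7 × 0.6326 = 10.56 mV.
(Unloaded it would be 13.1 mV; the load pulls it down.)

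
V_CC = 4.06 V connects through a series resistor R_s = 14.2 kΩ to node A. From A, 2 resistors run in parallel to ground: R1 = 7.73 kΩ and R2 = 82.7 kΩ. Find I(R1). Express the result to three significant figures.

I ≈ 0.175 mA

Equivalent of the parallel group: R_p = 7.069 kΩ.
Node voltage V_A = V_CC · R_p/(R_s + R_p) = 4.06 × 0.3324 = 1.349 V.
I(R1) = V_A / R1 = 1.349/7.73 = 0.1746 mA.
(Check via current divider: I_total = 0.1909 mA; share G_k/ΣG = 0.9145 → same result.)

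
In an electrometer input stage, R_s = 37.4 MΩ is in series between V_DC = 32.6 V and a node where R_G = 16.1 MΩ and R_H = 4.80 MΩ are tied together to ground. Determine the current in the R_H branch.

Equivalent of the parallel group: R_p = 3.698 MΩ.
V_A = 32.6 × 3.698/41.10 = 2.933 V.
I(R_H) = V_A / R_H = 2.933/4.80 = 0.6111 µA.

I ≈ 0.611 µA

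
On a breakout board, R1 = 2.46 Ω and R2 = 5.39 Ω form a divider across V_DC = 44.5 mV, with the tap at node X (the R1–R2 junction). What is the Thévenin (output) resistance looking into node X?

R_th ≈ 1.69 Ω

Looking into X with the source shorted: R_th = R1·R2/(R1+R2) = 2.460 × 5.39/7.850 = 1.689 Ω.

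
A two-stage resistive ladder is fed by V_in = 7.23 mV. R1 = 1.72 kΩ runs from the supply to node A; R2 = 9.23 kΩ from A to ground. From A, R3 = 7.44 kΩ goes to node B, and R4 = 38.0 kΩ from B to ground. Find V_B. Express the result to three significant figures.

V_B ≈ 4.94 mV

The second stage (R3 + R4 = 45.44 kΩ) loads node A in parallel with R2.
R2 ‖ (R3+R4) = 7.672 kΩ.
V_A = 7.23 × 7.672/(1.72 + 7.672) = 5.906 mV.
Then the unloaded second divider: V_B = V_A × R4/(R3+R4) = 5.906 × 0.8363 = 4.939 mV.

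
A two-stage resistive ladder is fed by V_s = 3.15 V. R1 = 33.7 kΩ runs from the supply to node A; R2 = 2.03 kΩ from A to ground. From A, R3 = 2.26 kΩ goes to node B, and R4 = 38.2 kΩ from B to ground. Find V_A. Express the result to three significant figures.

Looking into the second stage from A: R3 + R4 = 40.46 kΩ appears in parallel with R2.
Effective lower resistance at A: R2 ‖ 40.46 = 1.933 kΩ.
So V_A = 3.15 × 0.05425 = 0.1709 V.

V_A ≈ 0.171 V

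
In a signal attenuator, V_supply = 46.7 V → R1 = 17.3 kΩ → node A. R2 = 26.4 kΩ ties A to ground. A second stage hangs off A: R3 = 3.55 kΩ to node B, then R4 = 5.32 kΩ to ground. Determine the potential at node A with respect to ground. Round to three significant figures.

The second stage (R3 + R4 = 8.870 kΩ) loads node A in parallel with R2.
R2 ‖ (R3+R4) = 6.639 kΩ.
So V_A = 46.7 × 0.2773 = 12.95 V.

V_A ≈ 13.0 V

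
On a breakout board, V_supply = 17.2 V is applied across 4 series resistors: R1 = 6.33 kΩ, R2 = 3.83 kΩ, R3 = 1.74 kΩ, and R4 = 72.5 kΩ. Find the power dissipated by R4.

P ≈ 3.01 mW

Series current I = V_supply/ΣR = 17.2/84.40 = 0.2038 mA.
V(R4) = I·R = 14.77 V; P = V·I = 14.77 × 0.2038 = 3.011 mW.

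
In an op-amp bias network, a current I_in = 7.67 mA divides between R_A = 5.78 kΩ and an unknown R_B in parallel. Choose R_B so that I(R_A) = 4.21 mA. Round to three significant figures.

In a two-way split, I_A/I_in = R_B/(R_A + R_B).
With f = 0.5489, R_B = R_A · f/(1−f) = 5.78 × 1.217 = 7.033 kΩ.

R_B ≈ 7.03 kΩ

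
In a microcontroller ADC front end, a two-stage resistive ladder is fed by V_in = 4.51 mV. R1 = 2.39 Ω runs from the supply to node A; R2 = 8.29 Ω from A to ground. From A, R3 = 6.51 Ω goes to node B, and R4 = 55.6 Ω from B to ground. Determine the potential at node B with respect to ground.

V_B ≈ 3.04 mV

Node A sees R2 in parallel with the series input of stage 2, R3 + R4 = 62.11 Ω.
Effective lower resistance at A: R2 ‖ 62.11 = 7.314 Ω.
First divider: V_A = V_in · 7.314/(2.39 + 7.314) = 3.399 mV.
Stage 2 is unloaded, so V_B = V_A · R4/(R3+R4) = 3.399 × 55.6/62.11 = 3.043 mV.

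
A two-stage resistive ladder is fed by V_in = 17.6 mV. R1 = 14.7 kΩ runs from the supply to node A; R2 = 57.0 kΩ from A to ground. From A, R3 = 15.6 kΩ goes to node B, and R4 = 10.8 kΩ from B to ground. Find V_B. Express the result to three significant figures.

Looking into the second stage from A: R3 + R4 = 26.40 kΩ appears in parallel with R2.
Effective lower resistance at A: R2 ‖ 26.40 = 18.04 kΩ.
So V_A = 17.6 × 0.5511 = 9.699 mV.
Then the unloaded second divider: V_B = V_A × R4/(R3+R4) = 9.699 × 0.4091 = 3.968 mV.

V_B ≈ 3.97 mV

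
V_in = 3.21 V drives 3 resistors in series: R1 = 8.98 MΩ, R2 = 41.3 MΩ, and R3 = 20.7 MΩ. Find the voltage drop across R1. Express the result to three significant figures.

V ≈ 0.406 V

Series total: ΣR = 8.98 + 41.3 + 20.7 = 70.98 MΩ.
Voltage divider: V = V_in · (8.980 / 70.98) = 3.21 × 0.1265 = 0.4061 V.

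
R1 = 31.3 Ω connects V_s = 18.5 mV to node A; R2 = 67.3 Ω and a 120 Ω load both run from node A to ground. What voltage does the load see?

V_out ≈ 10.7 mV

R2 ‖ R_L = (67.3 × 120)/(67.3 + 120) = 43.12 Ω.
Then V_out = V_s · R2'/(R1 + R2') = 18.5 × 43.12/74.42 = 10.72 mV.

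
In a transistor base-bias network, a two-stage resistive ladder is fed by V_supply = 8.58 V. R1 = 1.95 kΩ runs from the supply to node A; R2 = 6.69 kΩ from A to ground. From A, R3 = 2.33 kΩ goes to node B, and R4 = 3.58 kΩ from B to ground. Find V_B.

V_B ≈ 3.21 V

Looking into the second stage from A: R3 + R4 = 5.910 kΩ appears in parallel with R2.
Effective lower resistance at A: R2 ‖ 5.910 = 3.138 kΩ.
First divider: V_A = V_supply · 3.138/(1.95 + 3.138) = 5.292 V.
V_B = V_A × 0.6058 = 3.205 V.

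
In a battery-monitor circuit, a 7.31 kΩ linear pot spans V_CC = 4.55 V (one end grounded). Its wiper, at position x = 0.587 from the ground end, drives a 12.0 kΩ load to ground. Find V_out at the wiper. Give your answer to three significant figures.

Lower segment x·R_p = 4.291 kΩ; upper segment (1−x)·R_p = 3.019 kΩ.
Lower segment in parallel with the load: 4.291 ‖ 12.0 = 3.161 kΩ.
Then V_out = V_CC · 3.161/(3.019 + 3.161) = 2.327 V.
(Unloaded: V_out = x·V_CC = 2.67 V.)

V_out ≈ 2.33 V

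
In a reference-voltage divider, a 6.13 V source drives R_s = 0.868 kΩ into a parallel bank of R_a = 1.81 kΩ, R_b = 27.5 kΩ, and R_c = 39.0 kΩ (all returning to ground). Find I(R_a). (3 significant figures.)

Parallel bank: R_p = 1/(1/1.81 + 1/27.5 + 1/39.0) = 1.627 kΩ.
Node voltage V_A = V_s · R_p/(R_s + R_p) = 6.13 × 0.6522 = 3.998 V.
I(R_a) = V_A / R_a = 3.998/1.81 = 2.209 mA.

I ≈ 2.21 mA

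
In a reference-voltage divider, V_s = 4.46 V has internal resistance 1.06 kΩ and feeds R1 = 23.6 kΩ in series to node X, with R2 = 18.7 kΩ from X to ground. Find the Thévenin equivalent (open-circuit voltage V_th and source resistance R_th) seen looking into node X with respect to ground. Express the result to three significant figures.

R1' = 1.06 + 23.6 = 24.66 kΩ (source resistance + R1).
Open-circuit (no load on X): V_th = V_s · R2/(R1' + R2) = 4.46 × 18.7/(24.66 + 18.7) = 1.923 V.
Zeroing V_s shorts the top of R1' to ground, so R_th = R1' ‖ R2 = 10.64 kΩ.

V_th ≈ 1.92 V, R_th ≈ 10.6 kΩ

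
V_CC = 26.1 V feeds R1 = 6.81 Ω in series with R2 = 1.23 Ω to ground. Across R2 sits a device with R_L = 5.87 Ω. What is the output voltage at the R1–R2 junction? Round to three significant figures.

V_out ≈ 3.39 V

The load sits in parallel with R2, giving an effective lower resistance R2' = R2·R_L/(R2+R_L) = 1.017 Ω.
Voltage divider with the loaded lower leg: V_out = 26.1 × 1.017/(6.81 + 1.017) = 26.1 × 0.1299 = 3.391 V.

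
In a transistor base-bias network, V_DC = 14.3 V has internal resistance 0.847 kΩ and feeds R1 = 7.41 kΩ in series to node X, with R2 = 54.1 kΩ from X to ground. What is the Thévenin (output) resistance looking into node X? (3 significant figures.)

R_th ≈ 7.16 kΩ

R1' = 0.847 + 7.41 = 8.257 kΩ (source resistance + R1).
Zeroing V_DC shorts the top of R1' to ground, so R_th = R1' ‖ R2 = 7.164 kΩ.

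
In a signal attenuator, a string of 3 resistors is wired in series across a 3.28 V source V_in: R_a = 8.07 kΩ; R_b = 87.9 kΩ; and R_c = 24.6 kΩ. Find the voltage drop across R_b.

V ≈ 2.39 V

Series total: ΣR = 8.07 + 87.9 + 24.6 = 120.6 kΩ.
Voltage divider: V = V_in · (87.90 / 120.6) = 3.28 × 0.7290 = 2.391 V.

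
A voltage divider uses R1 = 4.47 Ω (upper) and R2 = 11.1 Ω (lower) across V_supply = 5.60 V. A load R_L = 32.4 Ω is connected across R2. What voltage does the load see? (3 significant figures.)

The load sits in parallel with R2, giving an effective lower resistance R2' = R2·R_L/(R2+R_L) = 8.268 Ω.
Voltage divider with the loaded lower leg: V_out = 5.60 × 8.268/(4.47 + 8.268) = 5.60 × 0.6491 = 3.635 V.

V_out ≈ 3.63 V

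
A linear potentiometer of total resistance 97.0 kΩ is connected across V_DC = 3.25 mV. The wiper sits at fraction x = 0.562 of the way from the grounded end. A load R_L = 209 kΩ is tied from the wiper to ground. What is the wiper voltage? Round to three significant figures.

Split the track: R_lower = x·R_p = 54.51 kΩ, R_upper = (1−x)·R_p = 42.49 kΩ.
R_L loads the lower segment: effective lower R = 43.24 kΩ.
V_out = 3.25 × 43.24/(42.49 + 43.24) = 1.639 mV.

V_out ≈ 1.64 mV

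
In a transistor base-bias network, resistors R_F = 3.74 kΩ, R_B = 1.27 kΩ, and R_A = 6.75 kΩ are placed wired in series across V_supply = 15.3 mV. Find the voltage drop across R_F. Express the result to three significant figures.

V ≈ 4.87 mV

Total series resistance ΣR = 3.74 + 1.27 + 6.75 = 11.76 kΩ.
Voltage divider: V = V_supply · (3.740 / 11.76) = 15.3 × 0.3180 = 4.866 mV.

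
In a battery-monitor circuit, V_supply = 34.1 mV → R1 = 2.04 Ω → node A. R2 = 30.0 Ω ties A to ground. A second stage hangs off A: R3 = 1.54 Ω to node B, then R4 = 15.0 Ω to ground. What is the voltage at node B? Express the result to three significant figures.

V_B ≈ 26.0 mV

Looking into the second stage from A: R3 + R4 = 16.54 Ω appears in parallel with R2.
R2 ‖ (R3+R4) = 10.66 Ω.
First divider: V_A = V_supply · 10.66/(2.04 + 10.66) = 28.62 mV.
Stage 2 is unloaded, so V_B = V_A · R4/(R3+R4) = 28.62 × 15.0/16.54 = 25.96 mV.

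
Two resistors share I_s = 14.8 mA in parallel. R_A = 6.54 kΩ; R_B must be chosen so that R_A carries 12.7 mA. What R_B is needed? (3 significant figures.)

R_B ≈ 39.6 kΩ

Two-branch current divider: I_A = I_s · R_B/(R_A + R_B).
With f = 0.8581, R_B = R_A · f/(1−f) = 6.54 × 6.048 = 39.55 kΩ.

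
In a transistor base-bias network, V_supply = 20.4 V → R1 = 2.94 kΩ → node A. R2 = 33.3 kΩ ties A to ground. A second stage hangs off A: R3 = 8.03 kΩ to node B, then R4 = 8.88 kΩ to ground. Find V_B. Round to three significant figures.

Looking into the second stage from A: R3 + R4 = 16.91 kΩ appears in parallel with R2.
Effective lower resistance at A: R2 ‖ 16.91 = 11.21 kΩ.
So V_A = 20.4 × 0.7923 = 16.16 V.
V_B = V_A × 0.5251 = 8.488 V.

V_B ≈ 8.49 V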